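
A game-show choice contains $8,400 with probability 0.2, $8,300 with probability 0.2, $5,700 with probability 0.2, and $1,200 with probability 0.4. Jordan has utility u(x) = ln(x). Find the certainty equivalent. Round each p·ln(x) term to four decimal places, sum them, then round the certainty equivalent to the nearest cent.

$3,560.30

E[u] = 0.2·ln(8400) + 0.2·ln(8300) + 0.2·ln(5700) + 0.4·ln(1200) = 1.8072 + 1.8048 + 1.7296 + 2.8360 = 8.1776
CE = e^8.1776 ≈ 3560.30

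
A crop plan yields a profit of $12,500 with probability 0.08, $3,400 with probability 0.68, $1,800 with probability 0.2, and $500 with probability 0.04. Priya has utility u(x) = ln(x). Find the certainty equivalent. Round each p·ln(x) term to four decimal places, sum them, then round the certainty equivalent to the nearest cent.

$3,077.28

E[u] = 0.08·ln(12500) + 0.68·ln(3400) + 0.2·ln(1800) + 0.04·ln(500) = 0.7547 + 5.5294 + 1.4991 + 0.2486 = 8.0318
CE = e^8.0318 ≈ 3077.28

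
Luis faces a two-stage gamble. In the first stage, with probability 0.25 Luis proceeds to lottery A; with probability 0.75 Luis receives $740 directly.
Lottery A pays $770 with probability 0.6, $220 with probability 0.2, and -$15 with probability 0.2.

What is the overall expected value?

$680.75

EV(A) = 0.6 × 770 + 0.2 × 220 + 0.2 × (-15) = 462 + 44 − 3 = 503
Branch B: 740 (certain)
Overall = 0.25 × 503 + 0.75 × 740 = 125.75 + 555 = 680.75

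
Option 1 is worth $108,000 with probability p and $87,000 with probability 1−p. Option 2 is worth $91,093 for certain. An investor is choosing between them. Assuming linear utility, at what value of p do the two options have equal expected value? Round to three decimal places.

p·108000 + (1−p)·87000 = 91093
21000p + 87000 = 91093
p = (91093 − 87000) / 21000

p = 0.195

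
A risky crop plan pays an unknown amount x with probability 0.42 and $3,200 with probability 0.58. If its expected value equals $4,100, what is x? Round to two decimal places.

0.42·x + 0.58·3200 = 4100
0.42·x = 4100 − 1856 = 2244
x = 2244 / 0.42 = 5342.8571

x = $5,342.86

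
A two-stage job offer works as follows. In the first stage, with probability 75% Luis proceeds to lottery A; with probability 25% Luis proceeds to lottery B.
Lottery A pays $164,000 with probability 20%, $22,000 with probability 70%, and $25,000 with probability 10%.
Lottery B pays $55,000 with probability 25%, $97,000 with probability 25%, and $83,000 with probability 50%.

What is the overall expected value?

$57,900

EV(A) = 0.2 × 164000 + 0.7 × 22000 + 0.1 × 25000 = 32800 + 15400 + 2500 = 50700
EV(B) = 0.25 × 55000 + 0.25 × 97000 + 0.5 × 83000 = 13750 + 24250 + 41500 = 79500
Overall = 0.75 × 50700 + 0.25 × 79500 = 38025 + 19875 = 57900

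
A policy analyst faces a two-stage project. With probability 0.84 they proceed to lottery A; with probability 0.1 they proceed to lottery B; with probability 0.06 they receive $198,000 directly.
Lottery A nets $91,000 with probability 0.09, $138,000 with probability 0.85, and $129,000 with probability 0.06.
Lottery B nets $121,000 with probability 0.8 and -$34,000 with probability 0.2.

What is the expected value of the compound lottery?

EV(A) = 0.09 × 91000 + 0.85 × 138000 + 0.06 × 129000 = 8190 + 117300 + 7740 = 133230
EV(B) = 0.8 × 121000 + 0.2 × (-34000) = 96800 − 6800 = 90000
Branch C: 198000 (certain)
Overall = 0.84 × 133230 + 0.1 × 90000 + 0.06 × 198000 = 111913.2 + 9000 + 11880 = 132793.2

$132,793.20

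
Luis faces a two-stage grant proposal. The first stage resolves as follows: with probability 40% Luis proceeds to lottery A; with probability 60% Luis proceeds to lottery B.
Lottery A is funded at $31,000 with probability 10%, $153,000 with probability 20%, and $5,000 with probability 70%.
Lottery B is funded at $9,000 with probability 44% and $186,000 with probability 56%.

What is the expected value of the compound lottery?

$79,752

EV(A) = 0.1 × 31000 + 0.2 × 153000 + 0.7 × 5000 = 3100 + 30600 + 3500 = 37200
EV(B) = 0.44 × 9000 + 0.56 × 186000 = 3960 + 104160 = 108120
Overall = 0.4 × 37200 + 0.6 × 108120 = 14880 + 64872 = 79752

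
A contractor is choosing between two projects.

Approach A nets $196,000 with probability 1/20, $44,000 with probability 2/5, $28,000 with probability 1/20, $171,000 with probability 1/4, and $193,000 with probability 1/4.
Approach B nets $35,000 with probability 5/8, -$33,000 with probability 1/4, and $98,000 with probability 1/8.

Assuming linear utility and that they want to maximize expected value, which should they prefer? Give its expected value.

Approach A ($119,800)

Approach A = 1/20 × 196000 + 2/5 × 44000 + 1/20 × 28000 + 1/4 × 171000 + 1/4 × 193000 = 9800 + 17600 + 1400 + 42750 + 48250 = 119800
Approach B = 5/8 × 35000 + 1/4 × (-33000) + 1/8 × 98000 = 21875 − 8250 + 12250 = 25875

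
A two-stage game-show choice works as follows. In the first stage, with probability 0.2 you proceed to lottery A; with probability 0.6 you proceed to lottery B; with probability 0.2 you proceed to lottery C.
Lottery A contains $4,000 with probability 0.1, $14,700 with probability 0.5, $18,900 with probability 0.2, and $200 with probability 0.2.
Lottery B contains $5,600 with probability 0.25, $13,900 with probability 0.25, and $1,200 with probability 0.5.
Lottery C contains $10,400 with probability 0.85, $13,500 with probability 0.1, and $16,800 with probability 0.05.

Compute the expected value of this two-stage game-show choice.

EV(A) = 0.1 × 4000 + 0.5 × 14700 + 0.2 × 18900 + 0.2 × 200 = 400 + 7350 + 3780 + 40 = 11570
EV(B) = 0.25 × 5600 + 0.25 × 13900 + 0.5 × 1200 = 1400 + 3475 + 600 = 5475
EV(C) = 0.85 × 10400 + 0.1 × 13500 + 0.05 × 16800 = 8840 + 1350 + 840 = 11030
Overall = 0.2 × 11570 + 0.6 × 5475 + 0.2 × 11030 = 2314 + 3285 + 2206 = 7805

$7,805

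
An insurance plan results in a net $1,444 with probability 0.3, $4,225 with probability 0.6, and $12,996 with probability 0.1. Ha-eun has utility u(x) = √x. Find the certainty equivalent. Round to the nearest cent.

$3,819.24

E[u] = 0.3·√1444 + 0.6·√4225 + 0.1·√12996 = 0.3·38 + 0.6·65 + 0.1·114 = 61.8
CE = (61.8)² = 3819.24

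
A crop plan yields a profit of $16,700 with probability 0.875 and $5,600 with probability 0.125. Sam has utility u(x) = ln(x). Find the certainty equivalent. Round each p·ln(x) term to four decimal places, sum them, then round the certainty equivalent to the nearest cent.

E[u] = 0.875·ln(16700) + 0.125·ln(5600) = 8.5078 + 1.0788 = 9.5866
CE = e^9.5866 ≈ 14568.25

$14,568.25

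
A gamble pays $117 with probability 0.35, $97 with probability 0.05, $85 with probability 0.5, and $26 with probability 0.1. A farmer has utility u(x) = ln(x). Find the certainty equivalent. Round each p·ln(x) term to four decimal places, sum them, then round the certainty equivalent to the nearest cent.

E[u] = 0.35·ln(117) + 0.05·ln(97) + 0.5·ln(85) + 0.1·ln(26) = 1.6668 + 0.2287 + 2.2213 + 0.3258 = 4.4426
CE = e^4.4426 ≈ 85.00

$85.00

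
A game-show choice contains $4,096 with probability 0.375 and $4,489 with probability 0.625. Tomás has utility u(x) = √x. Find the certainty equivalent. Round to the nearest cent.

$4,339.52

E[u] = 0.375·√4096 + 0.625·√4489 = 0.375·64 + 0.625·67 = 65.875
CE = (65.875)² = 4339.515625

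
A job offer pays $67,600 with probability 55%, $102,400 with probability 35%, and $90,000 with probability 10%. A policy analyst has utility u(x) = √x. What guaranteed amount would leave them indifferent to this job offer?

$81,225

E[u] = 0.55·√67600 + 0.35·√102400 + 0.1·√90000 = 0.55·260 + 0.35·320 + 0.1·300 = 285
CE = (285)² = 81225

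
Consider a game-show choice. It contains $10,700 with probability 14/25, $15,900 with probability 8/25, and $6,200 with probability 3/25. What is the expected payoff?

EV = 14/25 × 10700 + 8/25 × 15900 + 3/25 × 6200 = 5992 + 5088 + 744 = 11824

$11,824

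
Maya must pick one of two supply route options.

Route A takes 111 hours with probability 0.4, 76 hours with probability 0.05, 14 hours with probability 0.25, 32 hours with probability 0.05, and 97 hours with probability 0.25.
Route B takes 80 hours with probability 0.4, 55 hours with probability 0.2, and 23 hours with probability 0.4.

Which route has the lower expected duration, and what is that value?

Route A = 0.4 × 111 + 0.05 × 76 + 0.25 × 14 + 0.05 × 32 + 0.25 × 97 = 44.4 + 3.8 + 3.5 + 1.6 + 24.25 = 77.55
Route B = 0.4 × 80 + 0.2 × 55 + 0.4 × 23 = 32 + 11 + 9.2 = 52.2

Route B (52.2 hours)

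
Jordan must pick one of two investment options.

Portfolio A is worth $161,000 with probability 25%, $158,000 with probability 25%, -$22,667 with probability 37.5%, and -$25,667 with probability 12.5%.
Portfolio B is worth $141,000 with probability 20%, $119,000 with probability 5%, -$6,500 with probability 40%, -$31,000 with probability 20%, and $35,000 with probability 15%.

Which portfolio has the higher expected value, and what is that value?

Portfolio A ($68,041.50)

Portfolio A = 0.25 × 161000 + 0.25 × 158000 + 0.375 × (-22667) + 0.125 × (-25667) = 40250 + 39500 − 8500.125 − 3208.375 = 68041.5
Portfolio B = 0.2 × 141000 + 0.05 × 119000 + 0.4 × (-6500) + 0.2 × (-31000) + 0.15 × 35000 = 28200 + 5950 − 2600 − 6200 + 5250 = 30600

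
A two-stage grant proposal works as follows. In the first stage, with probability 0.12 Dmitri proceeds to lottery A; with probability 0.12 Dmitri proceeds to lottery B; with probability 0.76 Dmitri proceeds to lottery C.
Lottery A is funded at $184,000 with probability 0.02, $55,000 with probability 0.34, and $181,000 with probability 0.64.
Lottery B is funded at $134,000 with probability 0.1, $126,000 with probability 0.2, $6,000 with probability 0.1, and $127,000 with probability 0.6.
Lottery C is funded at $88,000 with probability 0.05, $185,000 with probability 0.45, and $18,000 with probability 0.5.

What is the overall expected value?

EV(A) = 0.02 × 184000 + 0.34 × 55000 + 0.64 × 181000 = 3680 + 18700 + 115840 = 138220
EV(B) = 0.1 × 134000 + 0.2 × 126000 + 0.1 × 6000 + 0.6 × 127000 = 13400 + 25200 + 600 + 76200 = 115400
EV(C) = 0.05 × 88000 + 0.45 × 185000 + 0.5 × 18000 = 4400 + 83250 + 9000 = 96650
Overall = 0.12 × 138220 + 0.12 × 115400 + 0.76 × 96650 = 16586.4 + 13848 + 73454 = 103888.4

$103,888.40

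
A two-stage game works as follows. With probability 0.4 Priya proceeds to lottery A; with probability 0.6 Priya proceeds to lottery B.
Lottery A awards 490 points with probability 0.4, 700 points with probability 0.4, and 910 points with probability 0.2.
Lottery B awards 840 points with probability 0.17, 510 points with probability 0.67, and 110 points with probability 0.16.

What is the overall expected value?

EV(A) = 0.4 × 490 + 0.4 × 700 + 0.2 × 910 = 196 + 280 + 182 = 658
EV(B) = 0.17 × 840 + 0.67 × 510 + 0.16 × 110 = 142.8 + 341.7 + 17.6 = 502.1
Overall = 0.4 × 658 + 0.6 × 502.1 = 263.2 + 301.26 = 564.46

564.46 points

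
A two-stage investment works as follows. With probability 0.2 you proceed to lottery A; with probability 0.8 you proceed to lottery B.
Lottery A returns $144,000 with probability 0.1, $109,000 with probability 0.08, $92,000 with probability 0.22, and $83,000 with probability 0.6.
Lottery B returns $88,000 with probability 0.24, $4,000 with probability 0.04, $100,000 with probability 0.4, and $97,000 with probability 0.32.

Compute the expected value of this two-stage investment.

EV(A) = 0.1 × 144000 + 0.08 × 109000 + 0.22 × 92000 + 0.6 × 83000 = 14400 + 8720 + 20240 + 49800 = 93160
EV(B) = 0.24 × 88000 + 0.04 × 4000 + 0.4 × 100000 + 0.32 × 97000 = 21120 + 160 + 40000 + 31040 = 92320
Overall = 0.2 × 93160 + 0.8 × 92320 = 18632 + 73856 = 92488

$92,488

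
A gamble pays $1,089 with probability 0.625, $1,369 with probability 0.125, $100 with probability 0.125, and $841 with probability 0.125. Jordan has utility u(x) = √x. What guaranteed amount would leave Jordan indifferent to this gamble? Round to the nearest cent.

$907.52

E[u] = 0.625·√1089 + 0.125·√1369 + 0.125·√100 + 0.125·√841 = 0.625·33 + 0.125·37 + 0.125·10 + 0.125·29 = 30.125
CE = (30.125)² = 907.515625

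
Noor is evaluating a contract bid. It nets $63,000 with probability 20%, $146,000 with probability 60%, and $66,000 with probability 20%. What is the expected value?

EV = 0.2 × 63000 + 0.6 × 146000 + 0.2 × 66000 = 12600 + 87600 + 13200 = 113400

$113,400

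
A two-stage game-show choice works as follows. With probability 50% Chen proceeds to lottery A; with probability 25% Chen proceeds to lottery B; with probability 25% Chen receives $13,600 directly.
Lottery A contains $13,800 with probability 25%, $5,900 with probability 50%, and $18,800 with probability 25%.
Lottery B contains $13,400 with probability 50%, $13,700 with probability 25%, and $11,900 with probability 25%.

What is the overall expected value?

$12,225

EV(A) = 0.25 × 13800 + 0.5 × 5900 + 0.25 × 18800 = 3450 + 2950 + 4700 = 11100
EV(B) = 0.5 × 13400 + 0.25 × 13700 + 0.25 × 11900 = 6700 + 3425 + 2975 = 13100
Branch C: 13600 (certain)
Overall = 0.5 × 11100 + 0.25 × 13100 + 0.25 × 13600 = 5550 + 3275 + 3400 = 12225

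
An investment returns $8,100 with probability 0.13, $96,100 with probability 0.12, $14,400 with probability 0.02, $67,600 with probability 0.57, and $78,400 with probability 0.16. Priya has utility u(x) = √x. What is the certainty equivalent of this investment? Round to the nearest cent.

$59,682.49

E[u] = 0.13·√8100 + 0.12·√96100 + 0.02·√14400 + 0.57·√67600 + 0.16·√78400 = 0.13·90 + 0.12·310 + 0.02·120 + 0.57·260 + 0.16·280 = 244.3
CE = (244.3)² = 59682.49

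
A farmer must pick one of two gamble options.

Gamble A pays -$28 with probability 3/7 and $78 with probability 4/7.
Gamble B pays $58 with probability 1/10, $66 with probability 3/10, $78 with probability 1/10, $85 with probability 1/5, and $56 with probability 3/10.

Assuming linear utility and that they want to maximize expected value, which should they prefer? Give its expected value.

Gamble B ($67.20)

Gamble A = 3/7 × (-28) + 4/7 × 78 = -12 + 44.5714 = 32.5714
Gamble B = 1/10 × 58 + 3/10 × 66 + 1/10 × 78 + 1/5 × 85 + 3/10 × 56 = 5.8 + 19.8 + 7.8 + 17 + 16.8 = 67.2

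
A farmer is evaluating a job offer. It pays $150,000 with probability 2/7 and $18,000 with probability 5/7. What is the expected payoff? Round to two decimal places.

EV = 2/7 × 150000 + 5/7 × 18000 = 42857.1429 + 12857.1429 = 55714.2857

$55,714.29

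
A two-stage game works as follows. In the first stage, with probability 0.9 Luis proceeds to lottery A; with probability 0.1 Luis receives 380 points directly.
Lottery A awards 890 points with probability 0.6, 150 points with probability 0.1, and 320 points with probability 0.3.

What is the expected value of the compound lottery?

618.5 points

EV(A) = 0.6 × 890 + 0.1 × 150 + 0.3 × 320 = 534 + 15 + 96 = 645
Branch B: 380 (certain)
Overall = 0.9 × 645 + 0.1 × 380 = 580.5 + 38 = 618.5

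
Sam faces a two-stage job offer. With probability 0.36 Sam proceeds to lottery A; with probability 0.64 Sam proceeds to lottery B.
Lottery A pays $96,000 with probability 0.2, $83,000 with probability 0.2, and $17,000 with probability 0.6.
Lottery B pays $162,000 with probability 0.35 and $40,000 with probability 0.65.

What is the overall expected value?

$69,488

EV(A) = 0.2 × 96000 + 0.2 × 83000 + 0.6 × 17000 = 19200 + 16600 + 10200 = 46000
EV(B) = 0.35 × 162000 + 0.65 × 40000 = 56700 + 26000 = 82700
Overall = 0.36 × 46000 + 0.64 × 82700 = 16560 + 52928 = 69488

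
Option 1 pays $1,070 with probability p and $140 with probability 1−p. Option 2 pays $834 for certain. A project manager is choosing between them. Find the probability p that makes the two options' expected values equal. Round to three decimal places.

p = 0.746

p·1070 + (1−p)·140 = 834
930p + 140 = 834
p = (834 − 140) / 930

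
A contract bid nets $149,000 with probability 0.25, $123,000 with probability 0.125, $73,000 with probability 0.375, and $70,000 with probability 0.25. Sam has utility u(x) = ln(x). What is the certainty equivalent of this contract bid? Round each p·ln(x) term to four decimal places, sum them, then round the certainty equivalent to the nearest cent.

E[u] = 0.25·ln(149000) + 0.125·ln(123000) + 0.375·ln(73000) + 0.25·ln(70000) = 2.9779 + 1.4650 + 4.1993 + 2.7891 = 11.4313
CE = e^11.4313 ≈ 92161.71

$92,161.71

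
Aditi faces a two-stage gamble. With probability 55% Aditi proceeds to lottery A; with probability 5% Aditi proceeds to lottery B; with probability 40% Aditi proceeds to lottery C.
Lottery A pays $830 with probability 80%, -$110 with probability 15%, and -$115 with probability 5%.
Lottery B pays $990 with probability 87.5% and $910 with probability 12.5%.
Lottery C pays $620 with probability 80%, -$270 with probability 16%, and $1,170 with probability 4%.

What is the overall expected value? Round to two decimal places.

EV(A) = 0.8 × 830 + 0.15 × (-110) + 0.05 × (-115) = 664 − 16.5 − 5.75 = 641.75
EV(B) = 0.875 × 990 + 0.125 × 910 = 866.25 + 113.75 = 980
EV(C) = 0.8 × 620 + 0.16 × (-270) + 0.04 × 1170 = 496 − 43.2 + 46.8 = 499.6
Overall = 0.55 × 641.75 + 0.05 × 980 + 0.4 × 499.6 = 352.9625 + 49 + 199.84 = 601.8025

$601.80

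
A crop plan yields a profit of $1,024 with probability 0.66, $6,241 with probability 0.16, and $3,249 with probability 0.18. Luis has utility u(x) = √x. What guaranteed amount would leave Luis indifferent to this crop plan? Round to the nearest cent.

$1,937.76

E[u] = 0.66·√1024 + 0.16·√6241 + 0.18·√3249 = 0.66·32 + 0.16·79 + 0.18·57 = 44.02
CE = (44.02)² = 1937.7604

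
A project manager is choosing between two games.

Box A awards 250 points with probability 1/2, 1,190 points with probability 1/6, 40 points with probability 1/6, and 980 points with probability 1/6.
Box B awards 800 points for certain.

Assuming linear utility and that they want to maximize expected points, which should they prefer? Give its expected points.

Box A = 1/2 × 250 + 1/6 × 1190 + 1/6 × 40 + 1/6 × 980 = 125 + 198.3333 + 6.6667 + 163.3333 = 493.3333
Box B: 800 (certain)

Box B (800 points)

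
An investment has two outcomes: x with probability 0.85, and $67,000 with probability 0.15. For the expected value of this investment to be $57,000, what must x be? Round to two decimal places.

x = $55,235.29

0.85·x + 0.15·67000 = 57000
0.85·x = 57000 − 10050 = 46950
x = 46950 / 0.85 = 55235.2941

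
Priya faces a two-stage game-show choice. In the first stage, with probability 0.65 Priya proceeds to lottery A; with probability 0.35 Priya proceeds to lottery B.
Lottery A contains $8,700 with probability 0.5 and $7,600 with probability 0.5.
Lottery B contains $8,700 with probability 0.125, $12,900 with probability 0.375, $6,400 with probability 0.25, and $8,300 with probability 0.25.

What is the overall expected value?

EV(A) = 0.5 × 8700 + 0.5 × 7600 = 4350 + 3800 = 8150
EV(B) = 0.125 × 8700 + 0.375 × 12900 + 0.25 × 6400 + 0.25 × 8300 = 1087.5 + 4837.5 + 1600 + 2075 = 9600
Overall = 0.65 × 8150 + 0.35 × 9600 = 5297.5 + 3360 = 8657.5

$8,657.50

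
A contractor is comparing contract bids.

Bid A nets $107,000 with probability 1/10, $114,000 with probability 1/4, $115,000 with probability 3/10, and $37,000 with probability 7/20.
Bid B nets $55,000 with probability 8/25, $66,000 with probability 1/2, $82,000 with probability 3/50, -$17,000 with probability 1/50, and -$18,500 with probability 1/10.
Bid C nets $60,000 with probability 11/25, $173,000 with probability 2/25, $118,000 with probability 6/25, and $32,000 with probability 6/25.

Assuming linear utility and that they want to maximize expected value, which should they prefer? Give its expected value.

Bid A = 1/10 × 107000 + 1/4 × 114000 + 3/10 × 115000 + 7/20 × 37000 = 10700 + 28500 + 34500 + 12950 = 86650
Bid B = 8/25 × 55000 + 1/2 × 66000 + 3/50 × 82000 + 1/50 × (-17000) + 1/10 × (-18500) = 17600 + 33000 + 4920 − 340 − 1850 = 53330
Bid C = 11/25 × 60000 + 2/25 × 173000 + 6/25 × 118000 + 6/25 × 32000 = 26400 + 13840 + 28320 + 7680 = 76240

Bid A ($86,650)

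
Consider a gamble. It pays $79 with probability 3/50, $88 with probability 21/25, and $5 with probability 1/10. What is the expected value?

EV = 3/50 × 79 + 21/25 × 88 + 1/10 × 5 = 4.74 + 73.92 + 0.5 = 79.16

$79.16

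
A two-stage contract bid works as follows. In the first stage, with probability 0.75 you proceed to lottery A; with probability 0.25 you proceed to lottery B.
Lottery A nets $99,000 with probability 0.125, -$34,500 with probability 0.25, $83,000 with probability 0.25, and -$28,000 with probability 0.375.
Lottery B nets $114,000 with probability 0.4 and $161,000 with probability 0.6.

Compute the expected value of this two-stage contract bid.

EV(A) = 0.125 × 99000 + 0.25 × (-34500) + 0.25 × 83000 + 0.375 × (-28000) = 12375 − 8625 + 20750 − 10500 = 14000
EV(B) = 0.4 × 114000 + 0.6 × 161000 = 45600 + 96600 = 142200
Overall = 0.75 × 14000 + 0.25 × 142200 = 10500 + 35550 = 46050

$46,050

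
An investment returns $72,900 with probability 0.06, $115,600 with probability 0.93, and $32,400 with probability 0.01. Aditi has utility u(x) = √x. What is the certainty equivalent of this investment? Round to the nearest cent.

E[u] = 0.06·√72900 + 0.93·√115600 + 0.01·√32400 = 0.06·270 + 0.93·340 + 0.01·180 = 334.2
CE = (334.2)² = 111689.64

$111,689.64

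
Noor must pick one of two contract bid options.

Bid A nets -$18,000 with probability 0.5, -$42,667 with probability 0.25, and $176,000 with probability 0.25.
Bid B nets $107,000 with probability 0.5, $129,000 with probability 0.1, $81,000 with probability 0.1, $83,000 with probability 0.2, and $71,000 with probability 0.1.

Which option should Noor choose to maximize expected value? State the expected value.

Bid B ($98,200)

Bid A = 0.5 × (-18000) + 0.25 × (-42667) + 0.25 × 176000 = -9000 − 10666.75 + 44000 = 24333.25
Bid B = 0.5 × 107000 + 0.1 × 129000 + 0.1 × 81000 + 0.2 × 83000 + 0.1 × 71000 = 53500 + 12900 + 8100 + 16600 + 7100 = 98200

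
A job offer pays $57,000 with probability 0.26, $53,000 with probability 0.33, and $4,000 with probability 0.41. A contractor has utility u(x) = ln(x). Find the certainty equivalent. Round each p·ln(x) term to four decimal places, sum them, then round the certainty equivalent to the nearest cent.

$18,724.72

E[u] = 0.26·ln(57000) + 0.33·ln(53000) + 0.41·ln(4000) = 2.8472 + 3.5898 + 3.4006 = 9.8376
CE = e^9.8376 ≈ 18724.72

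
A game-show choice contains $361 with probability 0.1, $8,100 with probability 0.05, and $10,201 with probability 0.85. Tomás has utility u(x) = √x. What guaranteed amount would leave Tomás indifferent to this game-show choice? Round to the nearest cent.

$8,510.06

E[u] = 0.1·√361 + 0.05·√8100 + 0.85·√10201 = 0.1·19 + 0.05·90 + 0.85·101 = 92.25
CE = (92.25)² = 8510.0625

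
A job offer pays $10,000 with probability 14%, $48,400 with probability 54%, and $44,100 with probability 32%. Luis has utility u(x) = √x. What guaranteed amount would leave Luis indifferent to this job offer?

E[u] = 0.14·√10000 + 0.54·√48400 + 0.32·√44100 = 0.14·100 + 0.54·220 + 0.32·210 = 200
CE = (200)² = 40000

$40,000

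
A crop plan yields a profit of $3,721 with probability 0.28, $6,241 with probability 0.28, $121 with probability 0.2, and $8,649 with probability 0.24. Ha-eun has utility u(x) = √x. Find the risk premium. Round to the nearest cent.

$829.08

E[u] = 0.28·√3721 + 0.28·√6241 + 0.2·√121 + 0.24·√8649 = 0.28·61 + 0.28·79 + 0.2·11 + 0.24·93 = 63.72
CE = (63.72)² = 4060.2384
Risk premium = EV − CE = 4889.32 − 4060.2384 = 829.0816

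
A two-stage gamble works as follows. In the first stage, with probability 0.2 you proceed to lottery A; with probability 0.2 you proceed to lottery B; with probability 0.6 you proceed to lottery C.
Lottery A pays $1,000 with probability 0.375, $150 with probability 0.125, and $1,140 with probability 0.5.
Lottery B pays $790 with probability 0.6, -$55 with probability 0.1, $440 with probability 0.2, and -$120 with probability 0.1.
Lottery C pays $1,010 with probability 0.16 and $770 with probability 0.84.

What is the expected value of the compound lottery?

EV(A) = 0.375 × 1000 + 0.125 × 150 + 0.5 × 1140 = 375 + 18.75 + 570 = 963.75
EV(B) = 0.6 × 790 + 0.1 × (-55) + 0.2 × 440 + 0.1 × (-120) = 474 − 5.5 + 88 − 12 = 544.5
EV(C) = 0.16 × 1010 + 0.84 × 770 = 161.6 + 646.8 = 808.4
Overall = 0.2 × 963.75 + 0.2 × 544.5 + 0.6 × 808.4 = 192.75 + 108.9 + 485.04 = 786.69

$786.69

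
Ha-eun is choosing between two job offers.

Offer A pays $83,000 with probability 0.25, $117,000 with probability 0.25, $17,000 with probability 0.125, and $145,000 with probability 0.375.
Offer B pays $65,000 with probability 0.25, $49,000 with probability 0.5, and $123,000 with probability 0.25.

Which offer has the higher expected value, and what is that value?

Offer A = 0.25 × 83000 + 0.25 × 117000 + 0.125 × 17000 + 0.375 × 145000 = 20750 + 29250 + 2125 + 54375 = 106500
Offer B = 0.25 × 65000 + 0.5 × 49000 + 0.25 × 123000 = 16250 + 24500 + 30750 = 71500

Offer A ($106,500)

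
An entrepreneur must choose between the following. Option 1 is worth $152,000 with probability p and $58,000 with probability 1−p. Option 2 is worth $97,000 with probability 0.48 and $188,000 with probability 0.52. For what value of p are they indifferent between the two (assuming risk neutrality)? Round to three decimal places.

p = 0.918

EV(Option 2) = 0.48 × 97000 + 0.52 × 188000 = 46560 + 97760 = 144320
p·152000 + (1−p)·58000 = 144320
94000p + 58000 = 144320
p = (144320 − 58000) / 94000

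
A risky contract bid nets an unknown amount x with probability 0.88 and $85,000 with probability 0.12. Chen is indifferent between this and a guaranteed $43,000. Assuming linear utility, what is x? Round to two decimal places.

0.88·x + 0.12·85000 = 43000
0.88·x = 43000 − 10200 = 32800
x = 32800 / 0.88 = 37272.7273

x = $37,272.73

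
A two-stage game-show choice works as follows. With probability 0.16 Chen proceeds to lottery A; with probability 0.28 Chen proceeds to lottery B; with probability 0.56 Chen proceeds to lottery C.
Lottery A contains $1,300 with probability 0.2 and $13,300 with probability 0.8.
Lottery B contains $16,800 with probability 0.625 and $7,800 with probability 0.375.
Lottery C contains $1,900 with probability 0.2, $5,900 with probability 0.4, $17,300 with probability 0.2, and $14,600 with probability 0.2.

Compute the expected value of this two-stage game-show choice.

EV(A) = 0.2 × 1300 + 0.8 × 13300 = 260 + 10640 = 10900
EV(B) = 0.625 × 16800 + 0.375 × 7800 = 10500 + 2925 = 13425
EV(C) = 0.2 × 1900 + 0.4 × 5900 + 0.2 × 17300 + 0.2 × 14600 = 380 + 2360 + 3460 + 2920 = 9120
Overall = 0.16 × 10900 + 0.28 × 13425 + 0.56 × 9120 = 1744 + 3759 + 5107.2 = 10610.2

$10,610.20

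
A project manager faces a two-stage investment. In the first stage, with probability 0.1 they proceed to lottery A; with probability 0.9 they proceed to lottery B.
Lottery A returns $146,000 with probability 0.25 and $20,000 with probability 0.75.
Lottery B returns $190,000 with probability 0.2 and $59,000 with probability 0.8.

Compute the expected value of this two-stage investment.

$81,830

EV(A) = 0.25 × 146000 + 0.75 × 20000 = 36500 + 15000 = 51500
EV(B) = 0.2 × 190000 + 0.8 × 59000 = 38000 + 47200 = 85200
Overall = 0.1 × 51500 + 0.9 × 85200 = 5150 + 76680 = 81830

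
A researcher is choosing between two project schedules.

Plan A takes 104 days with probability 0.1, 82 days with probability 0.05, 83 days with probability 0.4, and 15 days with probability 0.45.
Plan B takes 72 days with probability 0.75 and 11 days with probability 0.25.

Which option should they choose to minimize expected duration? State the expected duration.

Plan A (54.45 days)

Plan A = 0.1 × 104 + 0.05 × 82 + 0.4 × 83 + 0.45 × 15 = 10.4 + 4.1 + 33.2 + 6.75 = 54.45
Plan B = 0.75 × 72 + 0.25 × 11 = 54 + 2.75 = 56.75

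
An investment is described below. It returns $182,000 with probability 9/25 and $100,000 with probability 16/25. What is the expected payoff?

$129,520

EV = 9/25 × 182000 + 16/25 × 100000 = 65520 + 64000 = 129520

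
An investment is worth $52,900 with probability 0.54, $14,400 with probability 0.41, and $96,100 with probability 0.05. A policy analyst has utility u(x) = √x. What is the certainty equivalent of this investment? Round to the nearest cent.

$35,683.21

E[u] = 0.54·√52900 + 0.41·√14400 + 0.05·√96100 = 0.54·230 + 0.41·120 + 0.05·310 = 188.9
CE = (188.9)² = 35683.21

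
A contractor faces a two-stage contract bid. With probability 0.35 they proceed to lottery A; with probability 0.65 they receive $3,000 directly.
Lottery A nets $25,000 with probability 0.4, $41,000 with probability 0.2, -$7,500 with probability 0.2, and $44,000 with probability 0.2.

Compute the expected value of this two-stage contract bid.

$10,875

EV(A) = 0.4 × 25000 + 0.2 × 41000 + 0.2 × (-7500) + 0.2 × 44000 = 10000 + 8200 − 1500 + 8800 = 25500
Branch B: 3000 (certain)
Overall = 0.35 × 25500 + 0.65 × 3000 = 8925 + 1950 = 10875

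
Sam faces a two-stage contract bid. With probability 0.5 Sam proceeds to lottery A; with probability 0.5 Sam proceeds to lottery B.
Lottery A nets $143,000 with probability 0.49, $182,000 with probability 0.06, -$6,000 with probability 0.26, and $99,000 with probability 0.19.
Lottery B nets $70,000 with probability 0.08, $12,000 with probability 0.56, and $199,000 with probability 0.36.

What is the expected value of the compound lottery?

$91,100

EV(A) = 0.49 × 143000 + 0.06 × 182000 + 0.26 × (-6000) + 0.19 × 99000 = 70070 + 10920 − 1560 + 18810 = 98240
EV(B) = 0.08 × 70000 + 0.56 × 12000 + 0.36 × 199000 = 5600 + 6720 + 71640 = 83960
Overall = 0.5 × 98240 + 0.5 × 83960 = 49120 + 41980 = 91100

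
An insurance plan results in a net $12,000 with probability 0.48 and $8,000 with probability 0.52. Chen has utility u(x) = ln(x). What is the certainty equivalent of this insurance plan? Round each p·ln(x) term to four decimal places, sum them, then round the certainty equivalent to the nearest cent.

E[u] = 0.48·ln(12000) + 0.52·ln(8000) = 4.5085 + 4.6733 = 9.1818
CE = e^9.1818 ≈ 9718.63

$9,718.63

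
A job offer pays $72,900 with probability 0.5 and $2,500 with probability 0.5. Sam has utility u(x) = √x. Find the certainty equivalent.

E[u] = 0.5·√72900 + 0.5·√2500 = 0.5·270 + 0.5·50 = 160
CE = (160)² = 25600

$25,600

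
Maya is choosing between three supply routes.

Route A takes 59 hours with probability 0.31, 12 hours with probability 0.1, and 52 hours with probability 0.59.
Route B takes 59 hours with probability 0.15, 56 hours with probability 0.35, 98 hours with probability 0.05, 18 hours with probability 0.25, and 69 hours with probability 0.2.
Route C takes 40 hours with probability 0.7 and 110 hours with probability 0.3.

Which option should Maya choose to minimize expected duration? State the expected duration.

Route A = 0.31 × 59 + 0.1 × 12 + 0.59 × 52 = 18.29 + 1.2 + 30.68 = 50.17
Route B = 0.15 × 59 + 0.35 × 56 + 0.05 × 98 + 0.25 × 18 + 0.2 × 69 = 8.85 + 19.6 + 4.9 + 4.5 + 13.8 = 51.65
Route C = 0.7 × 40 + 0.3 × 110 = 28 + 33 = 61

Route A (50.17 hours)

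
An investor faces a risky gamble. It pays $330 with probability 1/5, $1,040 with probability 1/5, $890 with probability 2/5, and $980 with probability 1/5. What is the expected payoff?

EV = 1/5 × 330 + 1/5 × 1040 + 2/5 × 890 + 1/5 × 980 = 66 + 208 + 356 + 196 = 826

$826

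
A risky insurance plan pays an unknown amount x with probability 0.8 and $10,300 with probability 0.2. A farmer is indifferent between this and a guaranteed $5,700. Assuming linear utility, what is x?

0.8·x + 0.2·10300 = 5700
0.8·x = 5700 − 2060 = 3640
x = 3640 / 0.8 = 4550

x = $4,550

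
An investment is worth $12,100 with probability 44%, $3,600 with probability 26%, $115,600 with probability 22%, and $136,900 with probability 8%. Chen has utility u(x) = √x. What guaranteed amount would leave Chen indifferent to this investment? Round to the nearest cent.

$28,358.56

E[u] = 0.44·√12100 + 0.26·√3600 + 0.22·√115600 + 0.08·√136900 = 0.44·110 + 0.26·60 + 0.22·340 + 0.08·370 = 168.4
CE = (168.4)² = 28358.56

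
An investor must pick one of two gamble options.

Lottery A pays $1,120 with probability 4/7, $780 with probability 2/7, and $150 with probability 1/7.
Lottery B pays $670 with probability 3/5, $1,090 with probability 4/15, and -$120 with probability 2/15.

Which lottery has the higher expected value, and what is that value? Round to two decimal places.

Lottery A ($884.29)

Lottery A = 4/7 × 1120 + 2/7 × 780 + 1/7 × 150 = 640 + 222.8571 + 21.4286 = 884.2857
Lottery B = 3/5 × 670 + 4/15 × 1090 + 2/15 × (-120) = 402 + 290.6667 − 16 = 676.6667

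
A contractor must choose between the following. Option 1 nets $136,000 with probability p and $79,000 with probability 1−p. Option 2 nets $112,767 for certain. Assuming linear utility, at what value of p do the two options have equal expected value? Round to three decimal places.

p·136000 + (1−p)·79000 = 112767
57000p + 79000 = 112767
p = (112767 − 79000) / 57000

p = 0.592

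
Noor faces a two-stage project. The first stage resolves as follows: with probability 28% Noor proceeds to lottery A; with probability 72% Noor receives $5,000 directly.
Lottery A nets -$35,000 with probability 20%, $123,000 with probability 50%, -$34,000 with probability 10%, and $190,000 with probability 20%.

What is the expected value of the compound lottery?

$28,548

EV(A) = 0.2 × (-35000) + 0.5 × 123000 + 0.1 × (-34000) + 0.2 × 190000 = -7000 + 61500 − 3400 + 38000 = 89100
Branch B: 5000 (certain)
Overall = 0.28 × 89100 + 0.72 × 5000 = 24948 + 3600 = 28548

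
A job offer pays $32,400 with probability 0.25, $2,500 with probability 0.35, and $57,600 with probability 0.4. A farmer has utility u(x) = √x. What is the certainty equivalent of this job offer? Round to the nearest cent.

$25,122.25

E[u] = 0.25·√32400 + 0.35·√2500 + 0.4·√57600 = 0.25·180 + 0.35·50 + 0.4·240 = 158.5
CE = (158.5)² = 25122.25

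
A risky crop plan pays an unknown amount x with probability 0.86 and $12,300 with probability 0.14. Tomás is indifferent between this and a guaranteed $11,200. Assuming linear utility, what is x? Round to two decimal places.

x = $11,020.93

0.86·x + 0.14·12300 = 11200
0.86·x = 11200 − 1722 = 9478
x = 9478 / 0.86 = 11020.9302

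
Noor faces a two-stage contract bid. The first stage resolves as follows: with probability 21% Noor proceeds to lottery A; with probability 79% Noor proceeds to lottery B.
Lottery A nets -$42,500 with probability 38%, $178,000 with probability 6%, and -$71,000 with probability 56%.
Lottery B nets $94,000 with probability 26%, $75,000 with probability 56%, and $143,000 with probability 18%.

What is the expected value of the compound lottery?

EV(A) = 0.38 × (-42500) + 0.06 × 178000 + 0.56 × (-71000) = -16150 + 10680 − 39760 = -45230
EV(B) = 0.26 × 94000 + 0.56 × 75000 + 0.18 × 143000 = 24440 + 42000 + 25740 = 92180
Overall = 0.21 × (-45230) + 0.79 × 92180 = -9498.3 + 72822.2 = 63323.9

$63,323.90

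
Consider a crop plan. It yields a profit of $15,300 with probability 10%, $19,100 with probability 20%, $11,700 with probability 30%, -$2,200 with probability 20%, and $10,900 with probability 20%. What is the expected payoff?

$10,600

EV = 0.1 × 15300 + 0.2 × 19100 + 0.3 × 11700 + 0.2 × (-2200) + 0.2 × 10900 = 1530 + 3820 + 3510 − 440 + 2180 = 10600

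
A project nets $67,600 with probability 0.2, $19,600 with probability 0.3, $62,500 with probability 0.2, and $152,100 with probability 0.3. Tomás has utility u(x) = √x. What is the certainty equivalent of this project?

$68,121

E[u] = 0.2·√67600 + 0.3·√19600 + 0.2·√62500 + 0.3·√152100 = 0.2·260 + 0.3·140 + 0.2·250 + 0.3·390 = 261
CE = (261)² = 68121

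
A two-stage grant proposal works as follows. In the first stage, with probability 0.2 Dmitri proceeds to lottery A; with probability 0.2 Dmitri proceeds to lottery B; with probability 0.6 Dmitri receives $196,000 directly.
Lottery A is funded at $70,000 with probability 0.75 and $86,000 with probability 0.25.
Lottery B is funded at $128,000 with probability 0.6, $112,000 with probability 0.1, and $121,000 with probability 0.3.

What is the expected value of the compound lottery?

$157,260

EV(A) = 0.75 × 70000 + 0.25 × 86000 = 52500 + 21500 = 74000
EV(B) = 0.6 × 128000 + 0.1 × 112000 + 0.3 × 121000 = 76800 + 11200 + 36300 = 124300
Branch C: 196000 (certain)
Overall = 0.2 × 74000 + 0.2 × 124300 + 0.6 × 196000 = 14800 + 24860 + 117600 = 157260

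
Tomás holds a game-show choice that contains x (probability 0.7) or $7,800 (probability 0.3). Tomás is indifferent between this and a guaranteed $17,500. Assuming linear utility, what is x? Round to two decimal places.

0.7·x + 0.3·7800 = 17500
0.7·x = 17500 − 2340 = 15160
x = 15160 / 0.7 = 21657.1429

x = $21,657.14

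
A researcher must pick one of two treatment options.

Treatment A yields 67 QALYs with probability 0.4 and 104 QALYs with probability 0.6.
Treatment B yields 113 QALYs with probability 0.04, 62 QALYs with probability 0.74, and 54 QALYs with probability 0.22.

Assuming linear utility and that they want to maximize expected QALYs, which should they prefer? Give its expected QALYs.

Treatment A = 0.4 × 67 + 0.6 × 104 = 26.8 + 62.4 = 89.2
Treatment B = 0.04 × 113 + 0.74 × 62 + 0.22 × 54 = 4.52 + 45.88 + 11.88 = 62.28

Treatment A (89.2 QALYs)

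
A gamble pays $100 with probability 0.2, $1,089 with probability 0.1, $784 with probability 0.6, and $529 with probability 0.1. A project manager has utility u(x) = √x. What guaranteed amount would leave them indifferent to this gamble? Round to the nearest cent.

E[u] = 0.2·√100 + 0.1·√1089 + 0.6·√784 + 0.1·√529 = 0.2·10 + 0.1·33 + 0.6·28 + 0.1·23 = 24.4
CE = (24.4)² = 595.36

$595.36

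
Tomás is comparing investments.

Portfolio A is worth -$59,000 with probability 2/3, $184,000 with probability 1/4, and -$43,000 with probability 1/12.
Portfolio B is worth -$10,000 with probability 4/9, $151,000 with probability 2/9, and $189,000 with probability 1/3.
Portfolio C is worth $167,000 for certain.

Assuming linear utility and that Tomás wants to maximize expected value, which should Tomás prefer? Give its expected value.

Portfolio A = 2/3 × (-59000) + 1/4 × 184000 + 1/12 × (-43000) = -39333.3333 + 46000 − 3583.3333 = 3083.3333
Portfolio B = 4/9 × (-10000) + 2/9 × 151000 + 1/3 × 189000 = -4444.4444 + 33555.5556 + 63000 = 92111.1111
Portfolio C: 167000 (certain)

Portfolio C ($167,000)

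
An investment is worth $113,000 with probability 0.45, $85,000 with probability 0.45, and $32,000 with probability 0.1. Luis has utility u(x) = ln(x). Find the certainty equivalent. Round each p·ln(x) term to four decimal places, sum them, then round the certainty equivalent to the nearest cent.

E[u] = 0.45·ln(113000) + 0.45·ln(85000) + 0.1·ln(32000) = 5.2358 + 5.1077 + 1.0373 = 11.3808
CE = e^11.3808 ≈ 87623.11

$87,623.11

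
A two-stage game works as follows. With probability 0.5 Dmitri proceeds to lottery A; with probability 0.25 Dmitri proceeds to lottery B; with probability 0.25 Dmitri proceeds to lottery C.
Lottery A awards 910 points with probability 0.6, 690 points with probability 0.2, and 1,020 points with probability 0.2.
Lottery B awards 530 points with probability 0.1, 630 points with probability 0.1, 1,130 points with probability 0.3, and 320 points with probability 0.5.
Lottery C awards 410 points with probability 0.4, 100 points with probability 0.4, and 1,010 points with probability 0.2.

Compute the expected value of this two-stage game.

699.25 points

EV(A) = 0.6 × 910 + 0.2 × 690 + 0.2 × 1020 = 546 + 138 + 204 = 888
EV(B) = 0.1 × 530 + 0.1 × 630 + 0.3 × 1130 + 0.5 × 320 = 53 + 63 + 339 + 160 = 615
EV(C) = 0.4 × 410 + 0.4 × 100 + 0.2 × 1010 = 164 + 40 + 202 = 406
Overall = 0.5 × 888 + 0.25 × 615 + 0.25 × 406 = 444 + 153.75 + 101.5 = 699.25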